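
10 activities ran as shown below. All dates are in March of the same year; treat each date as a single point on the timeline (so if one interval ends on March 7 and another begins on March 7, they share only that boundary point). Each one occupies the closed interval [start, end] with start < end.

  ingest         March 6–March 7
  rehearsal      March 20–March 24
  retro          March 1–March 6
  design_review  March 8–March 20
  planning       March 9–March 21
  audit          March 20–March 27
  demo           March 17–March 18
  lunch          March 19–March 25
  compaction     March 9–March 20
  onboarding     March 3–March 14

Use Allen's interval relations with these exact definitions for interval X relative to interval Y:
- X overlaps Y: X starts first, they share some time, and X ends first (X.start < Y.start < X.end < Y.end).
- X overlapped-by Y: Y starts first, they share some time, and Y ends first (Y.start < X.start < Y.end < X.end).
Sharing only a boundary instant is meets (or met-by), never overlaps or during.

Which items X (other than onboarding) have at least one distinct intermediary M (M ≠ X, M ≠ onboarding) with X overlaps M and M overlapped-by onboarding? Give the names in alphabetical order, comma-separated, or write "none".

Target onboarding = [March 3, March 14].
Intermediaries M with M overlapped-by onboarding: compaction, design_review, planning.
Via compaction — items with X overlaps compaction: none.
Via design_review — items with X overlaps design_review: none.
Via planning — items with X overlaps planning: design_review.
Union: design_review.

design_review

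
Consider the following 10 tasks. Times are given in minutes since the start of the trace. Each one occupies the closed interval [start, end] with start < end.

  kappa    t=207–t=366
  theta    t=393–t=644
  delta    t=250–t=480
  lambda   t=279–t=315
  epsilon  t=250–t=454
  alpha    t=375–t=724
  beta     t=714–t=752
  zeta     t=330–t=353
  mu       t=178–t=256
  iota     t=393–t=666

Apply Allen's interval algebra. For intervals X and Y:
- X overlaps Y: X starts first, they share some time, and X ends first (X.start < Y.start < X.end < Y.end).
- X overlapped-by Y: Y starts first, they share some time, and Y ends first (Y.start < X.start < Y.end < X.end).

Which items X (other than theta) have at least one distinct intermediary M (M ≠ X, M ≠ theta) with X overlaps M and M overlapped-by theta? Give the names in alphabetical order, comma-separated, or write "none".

none

Target theta = [t=393, t=644].
Intermediaries M with M overlapped-by theta: none.
Union: none.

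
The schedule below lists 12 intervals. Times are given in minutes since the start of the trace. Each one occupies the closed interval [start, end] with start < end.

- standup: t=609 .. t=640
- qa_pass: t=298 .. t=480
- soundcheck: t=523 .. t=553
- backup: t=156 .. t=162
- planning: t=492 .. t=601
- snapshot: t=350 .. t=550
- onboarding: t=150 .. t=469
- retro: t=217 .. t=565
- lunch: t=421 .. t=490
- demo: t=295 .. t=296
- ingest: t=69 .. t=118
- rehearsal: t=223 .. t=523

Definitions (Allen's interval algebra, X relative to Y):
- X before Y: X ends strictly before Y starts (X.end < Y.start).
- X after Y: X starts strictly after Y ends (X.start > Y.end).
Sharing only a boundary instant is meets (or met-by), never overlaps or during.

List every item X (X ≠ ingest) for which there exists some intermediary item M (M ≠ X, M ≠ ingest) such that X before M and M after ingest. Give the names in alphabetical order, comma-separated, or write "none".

backup, demo, lunch, onboarding, planning, qa_pass, rehearsal, retro, snapshot, soundcheck

Target ingest = [t=69, t=118].
Intermediaries M with M after ingest: backup, demo, lunch, onboarding, planning, qa_pass, rehearsal, retro, snapshot, soundcheck, standup.
Via backup — items with X before backup: none.
Via demo — items with X before demo: backup.
Via lunch — items with X before lunch: backup, demo.
Via onboarding — items with X before onboarding: none.
Via planning — items with X before planning: backup, demo, lunch, onboarding, qa_pass.
Via qa_pass — items with X before qa_pass: backup, demo.
Via rehearsal — items with X before rehearsal: backup.
Via retro — items with X before retro: backup.
Via snapshot — items with X before snapshot: backup, demo.
Via soundcheck — items with X before soundcheck: backup, demo, lunch, onboarding, qa_pass.
Via standup — items with X before standup: backup, demo, lunch, onboarding, planning, qa_pass, rehearsal, retro, snapshot, soundcheck.
Union: backup, demo, lunch, onboarding, planning, qa_pass, rehearsal, retro, snapshot, soundcheck.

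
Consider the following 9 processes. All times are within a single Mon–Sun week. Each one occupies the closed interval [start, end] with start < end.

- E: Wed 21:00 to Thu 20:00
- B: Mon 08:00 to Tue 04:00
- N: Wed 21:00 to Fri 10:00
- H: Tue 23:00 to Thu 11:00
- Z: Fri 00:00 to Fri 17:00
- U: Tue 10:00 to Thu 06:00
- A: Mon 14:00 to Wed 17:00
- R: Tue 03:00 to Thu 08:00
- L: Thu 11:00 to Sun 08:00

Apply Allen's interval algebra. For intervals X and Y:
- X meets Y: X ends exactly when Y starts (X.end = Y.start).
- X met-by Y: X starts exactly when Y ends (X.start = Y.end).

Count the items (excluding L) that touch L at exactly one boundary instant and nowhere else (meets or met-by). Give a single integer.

1

Target L = [Thu 11:00, Sun 08:00].
A [Mon 14:00, Wed 17:00] → before → no.
B [Mon 08:00, Tue 04:00] → before → no.
E [Wed 21:00, Thu 20:00] → overlaps → no.
H [Tue 23:00, Thu 11:00] → meets → counts.
N [Wed 21:00, Fri 10:00] → overlaps → no.
R [Tue 03:00, Thu 08:00] → before → no.
U [Tue 10:00, Thu 06:00] → before → no.
Z [Fri 00:00, Fri 17:00] → during → no.
Total: 1.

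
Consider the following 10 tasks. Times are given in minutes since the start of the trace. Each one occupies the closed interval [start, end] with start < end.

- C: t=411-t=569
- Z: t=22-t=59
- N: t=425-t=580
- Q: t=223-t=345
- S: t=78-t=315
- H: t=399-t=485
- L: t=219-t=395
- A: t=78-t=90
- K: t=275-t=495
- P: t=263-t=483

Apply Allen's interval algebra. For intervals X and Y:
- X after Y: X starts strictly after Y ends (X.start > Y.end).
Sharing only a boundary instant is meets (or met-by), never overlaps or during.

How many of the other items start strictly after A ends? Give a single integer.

7

Target A = [t=78, t=90].
C [t=411, t=569] → after → counts.
H [t=399, t=485] → after → counts.
K [t=275, t=495] → after → counts.
L [t=219, t=395] → after → counts.
N [t=425, t=580] → after → counts.
P [t=263, t=483] → after → counts.
Q [t=223, t=345] → after → counts.
S [t=78, t=315] → started-by → no.
Z [t=22, t=59] → before → no.
Total: 7.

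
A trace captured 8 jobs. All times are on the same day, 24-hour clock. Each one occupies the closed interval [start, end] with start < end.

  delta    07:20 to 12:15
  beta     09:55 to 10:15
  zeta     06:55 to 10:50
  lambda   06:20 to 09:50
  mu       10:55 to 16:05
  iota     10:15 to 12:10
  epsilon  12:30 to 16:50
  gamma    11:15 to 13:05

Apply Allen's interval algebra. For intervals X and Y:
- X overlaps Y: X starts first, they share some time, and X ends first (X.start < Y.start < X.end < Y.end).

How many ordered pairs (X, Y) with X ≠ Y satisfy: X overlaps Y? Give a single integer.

10

Checking all 56 ordered pairs for relation 'overlaps'; matching pairs in alphabetical order:
(delta, gamma): delta overlaps gamma ✓
(delta, mu): delta overlaps mu ✓
(gamma, epsilon): gamma overlaps epsilon ✓
(iota, gamma): iota overlaps gamma ✓
(iota, mu): iota overlaps mu ✓
(lambda, delta): lambda overlaps delta ✓
(lambda, zeta): lambda overlaps zeta ✓
(mu, epsilon): mu overlaps epsilon ✓
(zeta, delta): zeta overlaps delta ✓
(zeta, iota): zeta overlaps iota ✓
Count: 10.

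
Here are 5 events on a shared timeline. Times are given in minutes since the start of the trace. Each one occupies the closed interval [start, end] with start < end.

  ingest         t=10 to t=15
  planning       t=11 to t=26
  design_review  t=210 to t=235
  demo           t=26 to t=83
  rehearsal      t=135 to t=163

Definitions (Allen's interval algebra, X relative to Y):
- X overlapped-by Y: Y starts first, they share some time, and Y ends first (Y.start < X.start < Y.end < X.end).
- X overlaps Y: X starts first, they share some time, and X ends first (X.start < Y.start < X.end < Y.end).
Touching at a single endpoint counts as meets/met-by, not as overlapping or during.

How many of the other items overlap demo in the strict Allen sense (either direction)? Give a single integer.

Target demo = [t=26, t=83].
design_review [t=210, t=235] → after → no.
ingest [t=10, t=15] → before → no.
planning [t=11, t=26] → meets → no.
rehearsal [t=135, t=163] → after → no.
Total: 0.

0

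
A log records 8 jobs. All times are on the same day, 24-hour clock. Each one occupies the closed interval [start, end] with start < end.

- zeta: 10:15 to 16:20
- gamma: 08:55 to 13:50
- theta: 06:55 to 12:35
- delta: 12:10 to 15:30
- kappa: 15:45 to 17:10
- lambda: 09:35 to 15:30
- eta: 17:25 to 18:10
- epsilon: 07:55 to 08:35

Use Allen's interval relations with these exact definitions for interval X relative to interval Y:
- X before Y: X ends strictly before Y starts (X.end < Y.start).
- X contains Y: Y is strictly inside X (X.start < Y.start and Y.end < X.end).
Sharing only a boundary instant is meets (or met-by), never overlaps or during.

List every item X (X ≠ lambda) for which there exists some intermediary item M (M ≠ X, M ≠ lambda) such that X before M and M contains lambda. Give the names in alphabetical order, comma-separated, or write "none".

none

Target lambda = [09:35, 15:30].
Intermediaries M with M contains lambda: none.
Union: none.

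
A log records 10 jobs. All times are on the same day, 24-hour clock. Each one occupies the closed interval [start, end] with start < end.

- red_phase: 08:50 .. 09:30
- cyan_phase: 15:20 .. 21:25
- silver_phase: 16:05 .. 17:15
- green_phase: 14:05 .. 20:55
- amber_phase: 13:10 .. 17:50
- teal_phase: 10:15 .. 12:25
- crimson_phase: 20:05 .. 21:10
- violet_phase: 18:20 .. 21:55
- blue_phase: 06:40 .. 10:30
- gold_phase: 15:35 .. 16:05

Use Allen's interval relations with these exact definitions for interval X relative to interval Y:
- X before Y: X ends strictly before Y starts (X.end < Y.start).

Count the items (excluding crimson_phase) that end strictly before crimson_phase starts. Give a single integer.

Target crimson_phase = [20:05, 21:10].
amber_phase [13:10, 17:50] → before → counts.
blue_phase [06:40, 10:30] → before → counts.
cyan_phase [15:20, 21:25] → contains → no.
gold_phase [15:35, 16:05] → before → counts.
green_phase [14:05, 20:55] → overlaps → no.
red_phase [08:50, 09:30] → before → counts.
silver_phase [16:05, 17:15] → before → counts.
teal_phase [10:15, 12:25] → before → counts.
violet_phase [18:20, 21:55] → contains → no.
Total: 6.

6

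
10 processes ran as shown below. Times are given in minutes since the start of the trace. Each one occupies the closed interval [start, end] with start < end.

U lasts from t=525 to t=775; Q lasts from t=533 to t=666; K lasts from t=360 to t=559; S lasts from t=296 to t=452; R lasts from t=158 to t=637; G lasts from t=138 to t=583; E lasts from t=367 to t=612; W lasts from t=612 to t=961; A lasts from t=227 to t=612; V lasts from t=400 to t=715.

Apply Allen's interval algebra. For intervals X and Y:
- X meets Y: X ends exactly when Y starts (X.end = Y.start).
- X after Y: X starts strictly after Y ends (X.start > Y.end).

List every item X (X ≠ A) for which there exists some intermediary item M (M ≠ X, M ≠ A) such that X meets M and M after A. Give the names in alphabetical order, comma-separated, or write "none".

none

Target A = [t=227, t=612].
Intermediaries M with M after A: none.
Union: none.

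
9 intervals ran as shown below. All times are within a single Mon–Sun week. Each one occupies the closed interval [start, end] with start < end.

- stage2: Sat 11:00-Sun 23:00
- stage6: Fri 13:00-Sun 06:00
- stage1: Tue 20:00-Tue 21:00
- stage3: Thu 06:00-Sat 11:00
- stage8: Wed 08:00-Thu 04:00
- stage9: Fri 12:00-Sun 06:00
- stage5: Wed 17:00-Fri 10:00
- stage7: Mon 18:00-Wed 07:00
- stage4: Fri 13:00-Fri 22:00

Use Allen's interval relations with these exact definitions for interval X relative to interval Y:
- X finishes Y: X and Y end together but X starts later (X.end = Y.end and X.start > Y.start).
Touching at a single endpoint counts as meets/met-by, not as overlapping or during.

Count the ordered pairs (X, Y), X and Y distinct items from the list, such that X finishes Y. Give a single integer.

1

Checking all 72 ordered pairs for relation 'finishes'; matching pairs in alphabetical order:
(stage6, stage9): stage6 finishes stage9 ✓
Count: 1.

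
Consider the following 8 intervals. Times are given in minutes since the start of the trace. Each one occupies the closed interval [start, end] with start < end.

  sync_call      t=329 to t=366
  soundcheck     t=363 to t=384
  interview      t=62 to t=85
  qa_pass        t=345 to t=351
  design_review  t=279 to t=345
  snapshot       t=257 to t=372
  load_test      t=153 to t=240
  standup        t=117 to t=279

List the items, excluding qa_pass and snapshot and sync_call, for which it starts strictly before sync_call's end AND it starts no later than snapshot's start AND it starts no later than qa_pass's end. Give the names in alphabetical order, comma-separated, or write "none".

Conditions: its start is strictly before sync_call's end (X.start < t=366) AND its start is no later than snapshot's start (X.start <= t=257) AND its start is no later than qa_pass's end (X.start <= t=351).
design_review: start t=279 < t=366? ✓; start t=279 <= t=257? ✗; start t=279 <= t=351? ✓ → no.
interview: start t=62 < t=366? ✓; start t=62 <= t=257? ✓; start t=62 <= t=351? ✓ → yes.
load_test: start t=153 < t=366? ✓; start t=153 <= t=257? ✓; start t=153 <= t=351? ✓ → yes.
soundcheck: start t=363 < t=366? ✓; start t=363 <= t=257? ✗; start t=363 <= t=351? ✗ → no.
standup: start t=117 < t=366? ✓; start t=117 <= t=257? ✓; start t=117 <= t=351? ✓ → yes.
Result: interview, load_test, standup.

interview, load_test, standup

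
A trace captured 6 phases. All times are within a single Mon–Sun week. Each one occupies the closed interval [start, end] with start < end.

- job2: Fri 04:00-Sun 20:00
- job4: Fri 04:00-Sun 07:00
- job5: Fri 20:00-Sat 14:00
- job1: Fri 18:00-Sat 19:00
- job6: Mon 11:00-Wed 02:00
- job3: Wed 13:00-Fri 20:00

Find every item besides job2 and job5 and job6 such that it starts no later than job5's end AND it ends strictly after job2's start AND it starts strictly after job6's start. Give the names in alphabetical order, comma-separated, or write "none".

Conditions: its start is no later than job5's end (X.start <= Sat 14:00) AND its end is strictly after job2's start (X.end > Fri 04:00) AND its start is strictly after job6's start (X.start > Mon 11:00).
job1: start Fri 18:00 <= Sat 14:00? ✓; end Sat 19:00 > Fri 04:00? ✓; start Fri 18:00 > Mon 11:00? ✓ → yes.
job3: start Wed 13:00 <= Sat 14:00? ✓; end Fri 20:00 > Fri 04:00? ✓; start Wed 13:00 > Mon 11:00? ✓ → yes.
job4: start Fri 04:00 <= Sat 14:00? ✓; end Sun 07:00 > Fri 04:00? ✓; start Fri 04:00 > Mon 11:00? ✓ → yes.
Result: job1, job3, job4.

job1, job3, job4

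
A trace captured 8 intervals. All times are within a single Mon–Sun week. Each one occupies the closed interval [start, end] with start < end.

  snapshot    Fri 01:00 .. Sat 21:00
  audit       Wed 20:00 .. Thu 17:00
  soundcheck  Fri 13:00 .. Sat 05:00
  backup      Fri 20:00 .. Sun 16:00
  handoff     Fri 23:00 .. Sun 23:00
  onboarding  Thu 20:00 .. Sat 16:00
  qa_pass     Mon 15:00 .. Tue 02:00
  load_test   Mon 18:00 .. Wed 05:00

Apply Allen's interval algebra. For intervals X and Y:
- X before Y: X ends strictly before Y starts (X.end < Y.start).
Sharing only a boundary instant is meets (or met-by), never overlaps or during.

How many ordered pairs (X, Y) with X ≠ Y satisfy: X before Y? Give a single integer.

17

Checking all 56 ordered pairs for relation 'before'; matching pairs in alphabetical order:
(audit, backup): audit before backup ✓
(audit, handoff): audit before handoff ✓
(audit, onboarding): audit before onboarding ✓
(audit, snapshot): audit before snapshot ✓
(audit, soundcheck): audit before soundcheck ✓
(load_test, audit): load_test before audit ✓
(load_test, backup): load_test before backup ✓
(load_test, handoff): load_test before handoff ✓
(load_test, onboarding): load_test before onboarding ✓
(load_test, snapshot): load_test before snapshot ✓
(load_test, soundcheck): load_test before soundcheck ✓
(qa_pass, audit): qa_pass before audit ✓
(qa_pass, backup): qa_pass before backup ✓
(qa_pass, handoff): qa_pass before handoff ✓
(qa_pass, onboarding): qa_pass before onboarding ✓
(qa_pass, snapshot): qa_pass before snapshot ✓
(qa_pass, soundcheck): qa_pass before soundcheck ✓
Count: 17.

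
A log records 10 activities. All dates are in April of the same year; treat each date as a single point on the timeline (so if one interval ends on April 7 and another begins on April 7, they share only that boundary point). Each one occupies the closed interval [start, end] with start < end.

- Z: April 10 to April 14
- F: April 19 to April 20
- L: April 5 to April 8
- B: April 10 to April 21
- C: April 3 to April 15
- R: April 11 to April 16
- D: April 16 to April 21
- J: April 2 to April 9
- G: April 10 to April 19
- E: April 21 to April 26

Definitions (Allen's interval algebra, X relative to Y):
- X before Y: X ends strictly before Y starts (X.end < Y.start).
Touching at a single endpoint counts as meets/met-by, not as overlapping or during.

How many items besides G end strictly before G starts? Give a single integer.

Target G = [April 10, April 19].
B [April 10, April 21] → started-by → no.
C [April 3, April 15] → overlaps → no.
D [April 16, April 21] → overlapped-by → no.
E [April 21, April 26] → after → no.
F [April 19, April 20] → met-by → no.
J [April 2, April 9] → before → counts.
L [April 5, April 8] → before → counts.
R [April 11, April 16] → during → no.
Z [April 10, April 14] → starts → no.
Total: 2.

2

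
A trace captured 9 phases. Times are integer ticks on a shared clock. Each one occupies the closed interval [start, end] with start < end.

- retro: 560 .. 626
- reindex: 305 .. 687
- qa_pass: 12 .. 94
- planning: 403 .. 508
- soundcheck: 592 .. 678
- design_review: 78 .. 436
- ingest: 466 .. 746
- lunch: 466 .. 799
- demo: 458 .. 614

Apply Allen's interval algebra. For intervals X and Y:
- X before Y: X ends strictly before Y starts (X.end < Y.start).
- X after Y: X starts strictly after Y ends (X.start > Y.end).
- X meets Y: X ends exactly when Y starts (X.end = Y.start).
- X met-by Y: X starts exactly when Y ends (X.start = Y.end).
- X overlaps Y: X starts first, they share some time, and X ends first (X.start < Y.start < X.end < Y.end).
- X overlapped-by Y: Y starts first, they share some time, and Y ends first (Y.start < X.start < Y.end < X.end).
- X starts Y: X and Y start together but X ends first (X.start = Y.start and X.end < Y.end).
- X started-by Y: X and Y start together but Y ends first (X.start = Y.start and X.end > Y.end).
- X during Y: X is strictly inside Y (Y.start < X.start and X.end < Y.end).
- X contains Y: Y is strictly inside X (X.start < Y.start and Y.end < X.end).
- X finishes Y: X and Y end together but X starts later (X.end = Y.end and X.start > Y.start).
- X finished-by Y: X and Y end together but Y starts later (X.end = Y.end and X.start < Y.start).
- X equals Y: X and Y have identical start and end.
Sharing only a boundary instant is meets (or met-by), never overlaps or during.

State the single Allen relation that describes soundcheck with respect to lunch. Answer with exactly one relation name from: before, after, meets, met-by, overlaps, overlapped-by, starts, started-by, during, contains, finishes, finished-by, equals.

soundcheck = [592, 678]; lunch = [466, 799].
Compare endpoints: soundcheck.start > lunch.start, soundcheck.start < lunch.end, soundcheck.end > lunch.start, soundcheck.end < lunch.end.
That pattern is 'during'.

during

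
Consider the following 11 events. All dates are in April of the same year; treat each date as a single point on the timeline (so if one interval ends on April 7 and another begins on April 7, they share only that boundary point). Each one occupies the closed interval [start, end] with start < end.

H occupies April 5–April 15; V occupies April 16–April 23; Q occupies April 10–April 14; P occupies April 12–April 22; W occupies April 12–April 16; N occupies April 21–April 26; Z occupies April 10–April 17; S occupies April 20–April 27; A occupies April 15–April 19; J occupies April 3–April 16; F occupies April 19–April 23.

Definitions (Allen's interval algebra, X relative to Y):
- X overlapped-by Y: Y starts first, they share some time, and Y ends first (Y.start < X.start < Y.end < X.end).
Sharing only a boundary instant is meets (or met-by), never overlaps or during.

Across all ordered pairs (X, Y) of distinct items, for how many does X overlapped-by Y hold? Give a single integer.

Checking all 110 ordered pairs for relation 'overlapped-by'; matching pairs in alphabetical order:
(A, J): A overlapped-by J ✓
(A, W): A overlapped-by W ✓
(A, Z): A overlapped-by Z ✓
(F, P): F overlapped-by P ✓
(N, F): N overlapped-by F ✓
(N, P): N overlapped-by P ✓
(N, V): N overlapped-by V ✓
(P, H): P overlapped-by H ✓
(P, J): P overlapped-by J ✓
(P, Q): P overlapped-by Q ✓
(P, Z): P overlapped-by Z ✓
(S, F): S overlapped-by F ✓
(S, P): S overlapped-by P ✓
(S, V): S overlapped-by V ✓
(V, A): V overlapped-by A ✓
(V, P): V overlapped-by P ✓
(V, Z): V overlapped-by Z ✓
(W, H): W overlapped-by H ✓
(W, Q): W overlapped-by Q ✓
(Z, H): Z overlapped-by H ✓
(Z, J): Z overlapped-by J ✓
Count: 21.

21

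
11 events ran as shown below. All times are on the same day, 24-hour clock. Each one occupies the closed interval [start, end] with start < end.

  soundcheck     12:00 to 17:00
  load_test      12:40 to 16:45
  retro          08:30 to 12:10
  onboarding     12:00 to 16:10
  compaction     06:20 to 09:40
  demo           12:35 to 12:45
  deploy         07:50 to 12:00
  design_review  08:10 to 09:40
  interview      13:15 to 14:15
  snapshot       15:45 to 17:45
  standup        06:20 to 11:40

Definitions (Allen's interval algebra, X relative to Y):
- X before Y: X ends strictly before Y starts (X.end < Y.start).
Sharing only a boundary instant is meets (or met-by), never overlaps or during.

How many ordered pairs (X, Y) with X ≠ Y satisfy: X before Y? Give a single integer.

Checking all 110 ordered pairs for relation 'before'; matching pairs in alphabetical order:
(compaction, demo): compaction before demo ✓
(compaction, interview): compaction before interview ✓
(compaction, load_test): compaction before load_test ✓
(compaction, onboarding): compaction before onboarding ✓
(compaction, snapshot): compaction before snapshot ✓
(compaction, soundcheck): compaction before soundcheck ✓
(demo, interview): demo before interview ✓
(demo, snapshot): demo before snapshot ✓
(deploy, demo): deploy before demo ✓
(deploy, interview): deploy before interview ✓
(deploy, load_test): deploy before load_test ✓
(deploy, snapshot): deploy before snapshot ✓
(design_review, demo): design_review before demo ✓
(design_review, interview): design_review before interview ✓
(design_review, load_test): design_review before load_test ✓
(design_review, onboarding): design_review before onboarding ✓
(design_review, snapshot): design_review before snapshot ✓
(design_review, soundcheck): design_review before soundcheck ✓
(interview, snapshot): interview before snapshot ✓
(retro, demo): retro before demo ✓
(retro, interview): retro before interview ✓
(retro, load_test): retro before load_test ✓
(retro, snapshot): retro before snapshot ✓
(standup, demo): standup before demo ✓
... plus 5 further pairs not listed.
Count: 29.

29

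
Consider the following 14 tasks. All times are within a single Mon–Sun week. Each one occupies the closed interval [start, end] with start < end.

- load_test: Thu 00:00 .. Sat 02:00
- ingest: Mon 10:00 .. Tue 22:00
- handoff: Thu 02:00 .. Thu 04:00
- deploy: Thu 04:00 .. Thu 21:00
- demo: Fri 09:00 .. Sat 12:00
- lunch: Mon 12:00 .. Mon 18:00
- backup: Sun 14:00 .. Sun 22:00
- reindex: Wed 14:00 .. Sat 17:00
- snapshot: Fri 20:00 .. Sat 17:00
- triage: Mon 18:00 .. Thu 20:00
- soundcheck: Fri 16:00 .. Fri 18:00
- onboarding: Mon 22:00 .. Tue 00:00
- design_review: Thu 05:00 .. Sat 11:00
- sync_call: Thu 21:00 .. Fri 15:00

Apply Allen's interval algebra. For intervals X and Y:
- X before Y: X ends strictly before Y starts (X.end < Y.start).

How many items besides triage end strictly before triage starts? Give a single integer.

Target triage = [Mon 18:00, Thu 20:00].
backup [Sun 14:00, Sun 22:00] → after → no.
demo [Fri 09:00, Sat 12:00] → after → no.
deploy [Thu 04:00, Thu 21:00] → overlapped-by → no.
design_review [Thu 05:00, Sat 11:00] → overlapped-by → no.
handoff [Thu 02:00, Thu 04:00] → during → no.
ingest [Mon 10:00, Tue 22:00] → overlaps → no.
load_test [Thu 00:00, Sat 02:00] → overlapped-by → no.
lunch [Mon 12:00, Mon 18:00] → meets → no.
onboarding [Mon 22:00, Tue 00:00] → during → no.
reindex [Wed 14:00, Sat 17:00] → overlapped-by → no.
snapshot [Fri 20:00, Sat 17:00] → after → no.
soundcheck [Fri 16:00, Fri 18:00] → after → no.
sync_call [Thu 21:00, Fri 15:00] → after → no.
Total: 0.

0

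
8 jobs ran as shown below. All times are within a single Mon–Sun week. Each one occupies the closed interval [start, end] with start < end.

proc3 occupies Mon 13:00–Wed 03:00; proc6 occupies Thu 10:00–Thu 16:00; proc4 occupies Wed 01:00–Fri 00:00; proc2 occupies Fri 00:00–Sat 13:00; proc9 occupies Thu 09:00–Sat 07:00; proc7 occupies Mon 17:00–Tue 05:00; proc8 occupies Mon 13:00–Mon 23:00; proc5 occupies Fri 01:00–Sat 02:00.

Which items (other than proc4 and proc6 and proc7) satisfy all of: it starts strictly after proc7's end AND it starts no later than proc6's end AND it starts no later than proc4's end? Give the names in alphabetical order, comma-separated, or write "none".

Conditions: its start is strictly after proc7's end (X.start > Tue 05:00) AND its start is no later than proc6's end (X.start <= Thu 16:00) AND its start is no later than proc4's end (X.start <= Fri 00:00).
proc2: start Fri 00:00 > Tue 05:00? ✓; start Fri 00:00 <= Thu 16:00? ✗; start Fri 00:00 <= Fri 00:00? ✓ → no.
proc3: start Mon 13:00 > Tue 05:00? ✗; start Mon 13:00 <= Thu 16:00? ✓; start Mon 13:00 <= Fri 00:00? ✓ → no.
proc5: start Fri 01:00 > Tue 05:00? ✓; start Fri 01:00 <= Thu 16:00? ✗; start Fri 01:00 <= Fri 00:00? ✗ → no.
proc8: start Mon 13:00 > Tue 05:00? ✗; start Mon 13:00 <= Thu 16:00? ✓; start Mon 13:00 <= Fri 00:00? ✓ → no.
proc9: start Thu 09:00 > Tue 05:00? ✓; start Thu 09:00 <= Thu 16:00? ✓; start Thu 09:00 <= Fri 00:00? ✓ → yes.
Result: proc9.

proc9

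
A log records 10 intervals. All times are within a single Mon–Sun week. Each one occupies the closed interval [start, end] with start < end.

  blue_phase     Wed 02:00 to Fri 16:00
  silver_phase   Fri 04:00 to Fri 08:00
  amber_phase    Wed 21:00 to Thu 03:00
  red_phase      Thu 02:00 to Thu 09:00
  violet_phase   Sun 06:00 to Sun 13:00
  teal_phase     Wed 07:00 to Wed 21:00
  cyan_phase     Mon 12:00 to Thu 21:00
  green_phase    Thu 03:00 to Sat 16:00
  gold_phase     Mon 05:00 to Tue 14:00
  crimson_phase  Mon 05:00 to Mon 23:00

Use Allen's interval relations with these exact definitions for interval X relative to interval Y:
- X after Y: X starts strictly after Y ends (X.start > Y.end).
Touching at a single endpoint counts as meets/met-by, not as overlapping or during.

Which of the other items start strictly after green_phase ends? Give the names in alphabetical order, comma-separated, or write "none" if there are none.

violet_phase

Target green_phase = [Thu 03:00, Sat 16:00].
amber_phase [Wed 21:00, Thu 03:00] → meets → no.
blue_phase [Wed 02:00, Fri 16:00] → overlaps → no.
crimson_phase [Mon 05:00, Mon 23:00] → before → no.
cyan_phase [Mon 12:00, Thu 21:00] → overlaps → no.
gold_phase [Mon 05:00, Tue 14:00] → before → no.
red_phase [Thu 02:00, Thu 09:00] → overlaps → no.
silver_phase [Fri 04:00, Fri 08:00] → during → no.
teal_phase [Wed 07:00, Wed 21:00] → before → no.
violet_phase [Sun 06:00, Sun 13:00] → after → yes.
Result: violet_phase.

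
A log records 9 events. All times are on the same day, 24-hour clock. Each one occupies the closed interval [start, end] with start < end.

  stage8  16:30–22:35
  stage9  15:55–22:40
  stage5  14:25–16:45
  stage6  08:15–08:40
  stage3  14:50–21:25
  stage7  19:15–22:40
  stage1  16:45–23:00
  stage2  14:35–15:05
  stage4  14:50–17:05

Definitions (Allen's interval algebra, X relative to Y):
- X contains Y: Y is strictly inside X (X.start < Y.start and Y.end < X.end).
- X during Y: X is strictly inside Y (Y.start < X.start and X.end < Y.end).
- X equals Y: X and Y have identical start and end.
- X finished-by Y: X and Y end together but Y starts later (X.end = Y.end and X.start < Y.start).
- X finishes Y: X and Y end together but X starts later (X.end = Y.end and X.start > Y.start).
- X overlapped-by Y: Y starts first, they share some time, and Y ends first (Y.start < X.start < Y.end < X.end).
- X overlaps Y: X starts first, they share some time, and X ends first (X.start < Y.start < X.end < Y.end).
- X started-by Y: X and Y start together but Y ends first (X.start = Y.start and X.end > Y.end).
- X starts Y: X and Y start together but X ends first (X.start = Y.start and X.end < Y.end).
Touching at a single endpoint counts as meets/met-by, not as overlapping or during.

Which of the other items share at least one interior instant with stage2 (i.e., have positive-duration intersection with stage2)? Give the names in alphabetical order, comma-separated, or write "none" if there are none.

Target stage2 = [14:35, 15:05].
stage1 [16:45, 23:00] → after → no.
stage3 [14:50, 21:25] → overlapped-by → yes.
stage4 [14:50, 17:05] → overlapped-by → yes.
stage5 [14:25, 16:45] → contains → yes.
stage6 [08:15, 08:40] → before → no.
stage7 [19:15, 22:40] → after → no.
stage8 [16:30, 22:35] → after → no.
stage9 [15:55, 22:40] → after → no.
Result: stage3, stage4, stage5.

stage3, stage4, stage5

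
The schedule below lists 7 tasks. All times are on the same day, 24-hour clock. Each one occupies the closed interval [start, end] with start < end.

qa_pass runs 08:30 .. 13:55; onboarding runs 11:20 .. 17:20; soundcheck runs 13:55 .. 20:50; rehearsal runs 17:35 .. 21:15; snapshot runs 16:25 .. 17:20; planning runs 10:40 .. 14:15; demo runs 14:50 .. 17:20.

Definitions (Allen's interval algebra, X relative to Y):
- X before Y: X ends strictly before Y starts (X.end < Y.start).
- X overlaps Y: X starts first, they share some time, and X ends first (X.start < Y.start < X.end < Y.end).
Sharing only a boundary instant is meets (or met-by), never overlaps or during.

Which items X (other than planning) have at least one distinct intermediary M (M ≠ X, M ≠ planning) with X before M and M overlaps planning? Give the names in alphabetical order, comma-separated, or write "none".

Target planning = [10:40, 14:15].
Intermediaries M with M overlaps planning: qa_pass.
Via qa_pass — items with X before qa_pass: none.
Union: none.

none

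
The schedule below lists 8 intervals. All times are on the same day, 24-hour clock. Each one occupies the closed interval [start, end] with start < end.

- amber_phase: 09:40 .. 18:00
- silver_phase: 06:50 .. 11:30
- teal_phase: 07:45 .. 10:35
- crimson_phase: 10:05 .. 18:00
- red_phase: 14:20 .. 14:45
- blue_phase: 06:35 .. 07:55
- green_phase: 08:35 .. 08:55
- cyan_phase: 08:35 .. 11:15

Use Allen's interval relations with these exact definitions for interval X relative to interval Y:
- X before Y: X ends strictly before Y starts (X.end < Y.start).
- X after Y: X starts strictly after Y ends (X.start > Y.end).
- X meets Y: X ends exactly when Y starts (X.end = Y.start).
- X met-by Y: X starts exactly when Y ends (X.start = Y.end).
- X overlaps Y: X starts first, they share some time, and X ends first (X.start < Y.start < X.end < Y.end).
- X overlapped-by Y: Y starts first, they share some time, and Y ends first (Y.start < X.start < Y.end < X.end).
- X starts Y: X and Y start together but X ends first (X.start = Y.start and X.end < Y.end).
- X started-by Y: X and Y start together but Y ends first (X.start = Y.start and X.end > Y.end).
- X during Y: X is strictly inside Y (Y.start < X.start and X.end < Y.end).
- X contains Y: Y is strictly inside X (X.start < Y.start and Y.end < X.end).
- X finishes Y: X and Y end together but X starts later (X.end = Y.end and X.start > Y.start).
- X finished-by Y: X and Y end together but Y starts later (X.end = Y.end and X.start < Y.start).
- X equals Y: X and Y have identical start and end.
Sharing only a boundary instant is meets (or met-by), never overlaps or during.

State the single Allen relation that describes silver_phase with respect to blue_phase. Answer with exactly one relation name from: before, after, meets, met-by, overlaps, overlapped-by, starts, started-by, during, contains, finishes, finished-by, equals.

overlapped-by

silver_phase = [06:50, 11:30]; blue_phase = [06:35, 07:55].
Compare endpoints: silver_phase.start > blue_phase.start, silver_phase.start < blue_phase.end, silver_phase.end > blue_phase.start, silver_phase.end > blue_phase.end.
That pattern is 'overlapped-by'.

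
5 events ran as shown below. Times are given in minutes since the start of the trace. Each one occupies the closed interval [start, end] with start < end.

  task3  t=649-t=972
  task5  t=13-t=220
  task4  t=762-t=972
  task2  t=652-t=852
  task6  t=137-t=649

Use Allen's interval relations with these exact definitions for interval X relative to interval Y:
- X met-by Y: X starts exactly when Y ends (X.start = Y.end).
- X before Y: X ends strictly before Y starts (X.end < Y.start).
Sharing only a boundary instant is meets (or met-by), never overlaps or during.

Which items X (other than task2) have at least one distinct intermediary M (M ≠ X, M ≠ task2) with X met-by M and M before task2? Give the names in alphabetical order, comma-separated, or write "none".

task3

Target task2 = [t=652, t=852].
Intermediaries M with M before task2: task5, task6.
Via task5 — items with X met-by task5: none.
Via task6 — items with X met-by task6: task3.
Union: task3.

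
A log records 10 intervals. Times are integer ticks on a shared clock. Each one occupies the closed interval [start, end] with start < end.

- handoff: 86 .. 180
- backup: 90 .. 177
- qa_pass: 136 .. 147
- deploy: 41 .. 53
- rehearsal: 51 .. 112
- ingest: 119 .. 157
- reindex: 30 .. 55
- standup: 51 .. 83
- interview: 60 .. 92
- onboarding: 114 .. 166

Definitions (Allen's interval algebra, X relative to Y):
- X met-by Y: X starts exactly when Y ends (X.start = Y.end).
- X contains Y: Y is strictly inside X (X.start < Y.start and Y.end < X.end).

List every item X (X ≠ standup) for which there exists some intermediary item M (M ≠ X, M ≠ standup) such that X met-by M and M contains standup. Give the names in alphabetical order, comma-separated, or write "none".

Target standup = [51, 83].
Intermediaries M with M contains standup: none.
Union: none.

none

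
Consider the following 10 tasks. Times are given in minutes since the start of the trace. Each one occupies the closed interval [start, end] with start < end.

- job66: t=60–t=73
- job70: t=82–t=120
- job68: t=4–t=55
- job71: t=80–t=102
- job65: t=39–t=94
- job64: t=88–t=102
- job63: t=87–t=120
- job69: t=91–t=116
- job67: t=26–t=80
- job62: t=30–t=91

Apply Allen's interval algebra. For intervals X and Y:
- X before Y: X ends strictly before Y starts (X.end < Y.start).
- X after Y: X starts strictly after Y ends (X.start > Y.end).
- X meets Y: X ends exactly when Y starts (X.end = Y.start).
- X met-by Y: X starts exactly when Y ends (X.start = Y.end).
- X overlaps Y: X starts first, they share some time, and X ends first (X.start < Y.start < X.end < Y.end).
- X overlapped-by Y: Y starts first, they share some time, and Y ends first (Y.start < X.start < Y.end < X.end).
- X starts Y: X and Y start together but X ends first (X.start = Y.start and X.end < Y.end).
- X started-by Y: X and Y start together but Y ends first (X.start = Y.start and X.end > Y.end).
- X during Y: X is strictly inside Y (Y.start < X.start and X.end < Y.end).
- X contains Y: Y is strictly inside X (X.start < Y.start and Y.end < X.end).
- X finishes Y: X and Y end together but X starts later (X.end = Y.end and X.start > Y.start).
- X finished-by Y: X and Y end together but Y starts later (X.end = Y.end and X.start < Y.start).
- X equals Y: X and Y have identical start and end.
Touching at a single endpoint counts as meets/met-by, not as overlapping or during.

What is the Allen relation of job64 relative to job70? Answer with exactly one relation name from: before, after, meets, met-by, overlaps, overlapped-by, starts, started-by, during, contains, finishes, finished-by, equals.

during

job64 = [t=88, t=102]; job70 = [t=82, t=120].
Compare endpoints: job64.start > job70.start, job64.start < job70.end, job64.end > job70.start, job64.end < job70.end.
That pattern is 'during'.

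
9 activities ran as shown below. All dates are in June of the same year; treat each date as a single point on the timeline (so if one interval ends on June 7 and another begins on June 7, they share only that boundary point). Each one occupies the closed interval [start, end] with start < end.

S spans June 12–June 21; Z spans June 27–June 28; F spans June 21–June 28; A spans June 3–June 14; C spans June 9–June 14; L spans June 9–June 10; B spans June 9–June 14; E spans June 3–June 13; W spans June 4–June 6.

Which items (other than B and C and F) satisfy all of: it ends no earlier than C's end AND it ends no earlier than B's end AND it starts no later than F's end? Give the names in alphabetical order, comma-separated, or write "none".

A, S, Z

Conditions: its end is no earlier than C's end (X.end >= June 14) AND its end is no earlier than B's end (X.end >= June 14) AND its start is no later than F's end (X.start <= June 28).
A: end June 14 >= June 14? ✓; end June 14 >= June 14? ✓; start June 3 <= June 28? ✓ → yes.
E: end June 13 >= June 14? ✗; end June 13 >= June 14? ✗; start June 3 <= June 28? ✓ → no.
L: end June 10 >= June 14? ✗; end June 10 >= June 14? ✗; start June 9 <= June 28? ✓ → no.
S: end June 21 >= June 14? ✓; end June 21 >= June 14? ✓; start June 12 <= June 28? ✓ → yes.
W: end June 6 >= June 14? ✗; end June 6 >= June 14? ✗; start June 4 <= June 28? ✓ → no.
Z: end June 28 >= June 14? ✓; end June 28 >= June 14? ✓; start June 27 <= June 28? ✓ → yes.
Result: A, S, Z.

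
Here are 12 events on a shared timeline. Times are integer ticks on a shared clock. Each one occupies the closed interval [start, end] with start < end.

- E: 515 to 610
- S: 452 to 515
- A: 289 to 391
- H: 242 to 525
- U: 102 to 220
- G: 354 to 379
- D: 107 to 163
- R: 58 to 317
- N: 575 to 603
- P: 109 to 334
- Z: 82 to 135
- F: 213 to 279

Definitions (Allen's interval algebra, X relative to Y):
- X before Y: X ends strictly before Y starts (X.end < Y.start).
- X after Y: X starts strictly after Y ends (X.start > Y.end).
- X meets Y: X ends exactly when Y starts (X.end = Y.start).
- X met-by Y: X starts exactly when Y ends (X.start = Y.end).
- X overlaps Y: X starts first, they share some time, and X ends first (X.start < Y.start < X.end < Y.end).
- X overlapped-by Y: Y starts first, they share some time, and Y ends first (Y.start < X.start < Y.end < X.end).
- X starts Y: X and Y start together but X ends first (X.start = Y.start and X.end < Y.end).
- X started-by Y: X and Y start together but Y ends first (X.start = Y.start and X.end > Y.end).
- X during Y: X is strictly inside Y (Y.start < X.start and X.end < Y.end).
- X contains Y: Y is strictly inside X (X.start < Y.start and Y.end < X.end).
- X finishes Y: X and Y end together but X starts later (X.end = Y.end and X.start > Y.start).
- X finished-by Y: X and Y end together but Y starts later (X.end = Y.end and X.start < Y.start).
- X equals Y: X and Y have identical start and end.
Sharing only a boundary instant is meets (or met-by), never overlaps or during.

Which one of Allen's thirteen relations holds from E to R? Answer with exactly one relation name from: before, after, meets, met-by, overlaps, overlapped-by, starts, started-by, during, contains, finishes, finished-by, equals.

after

E = [515, 610]; R = [58, 317].
Compare endpoints: E.start > R.start, E.start > R.end, E.end > R.start, E.end > R.end.
That pattern is 'after'.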